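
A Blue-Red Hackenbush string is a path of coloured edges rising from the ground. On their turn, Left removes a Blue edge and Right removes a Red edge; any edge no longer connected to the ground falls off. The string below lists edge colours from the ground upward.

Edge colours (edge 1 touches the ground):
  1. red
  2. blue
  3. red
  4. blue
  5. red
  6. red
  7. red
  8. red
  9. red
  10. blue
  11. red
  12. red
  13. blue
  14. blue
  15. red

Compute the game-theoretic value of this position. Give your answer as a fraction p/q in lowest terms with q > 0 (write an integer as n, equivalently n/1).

-12211/16384

Recurse on prefixes of the 15-edge string red blue red blue red red red red red blue red red blue blue red:
r: Left { — }, Right { 0 } ⇒ simplest -1
rb: Left { -1 }, Right { 0 } ⇒ simplest -1/2
rbr: Left { -1 }, Right { -1/2, 0 } ⇒ simplest -3/4
rbrb: Left { -1, -3/4 }, Right { -1/2, 0 } ⇒ simplest -5/8
rbrbr: Left { -1, -3/4 }, Right { -5/8, -1/2, 0 } ⇒ simplest -11/16
rbrbrr: Left { -1, -3/4 }, Right { -11/16, -5/8, -1/2, 0 } ⇒ simplest -23/32
rbrbrrr: Left { -1, -3/4 }, Right { -23/32, -11/16, -5/8, -1/2, 0 } ⇒ simplest -47/64
rbrbrrrr: Left { -1, -3/4 }, Right { -47/64, -23/32, -11/16, -5/8, -1/2, 0 } ⇒ simplest -95/128
rbrbrrrrr: Left { -1, -3/4 }, Right { -95/128, -47/64, -23/32, -11/16, -5/8, -1/2, 0 } ⇒ simplest -191/256
rbrbrrrrrb: Left { -1, -3/4, -191/256 }, Right { -95/128, -47/64, -23/32, -11/16, -5/8, -1/2, 0 } ⇒ simplest -381/512
rbrbrrrrrbr: Left { -1, -3/4, -191/256 }, Right { -381/512, -95/128, -47/64, -23/32, -11/16, -5/8, -1/2, 0 } ⇒ simplest -763/1024
rbrbrrrrrbrr: Left { -1, -3/4, -191/256 }, Right { -763/1024, -381/512, -95/128, -47/64, -23/32, -11/16, -5/8, -1/2, 0 } ⇒ simplest -1527/2048
rbrbrrrrrbrrb: Left { -1, -3/4, -191/256, -1527/2048 }, Right { -763/1024, -381/512, -95/128, -47/64, -23/32, -11/16, -5/8, -1/2, 0 } ⇒ simplest -3053/4096
rbrbrrrrrbrrbb: Left { -1, -3/4, -191/256, -1527/2048, -3053/4096 }, Right { -763/1024, -381/512, -95/128, -47/64, -23/32, -11/16, -5/8, -1/2, 0 } ⇒ simplest -6105/8192
rbrbrrrrrbrrbbr: Left { -1, -3/4, -191/256, -1527/2048, -3053/4096 }, Right { -6105/8192, -763/1024, -381/512, -95/128, -47/64, -23/32, -11/16, -5/8, -1/2, 0 } ⇒ simplest -12211/16384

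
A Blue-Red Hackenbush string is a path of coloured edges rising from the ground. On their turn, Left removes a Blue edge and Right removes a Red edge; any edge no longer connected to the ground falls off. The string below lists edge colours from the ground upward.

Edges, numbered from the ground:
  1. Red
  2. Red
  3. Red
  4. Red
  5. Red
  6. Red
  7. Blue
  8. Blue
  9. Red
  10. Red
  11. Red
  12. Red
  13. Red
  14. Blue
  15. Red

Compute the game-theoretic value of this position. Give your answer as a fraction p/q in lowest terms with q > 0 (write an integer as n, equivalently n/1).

-2811/512

Prefix values for Red Red Red Red Red Red Blue Blue Red Red Red Red Red Blue Red via {L|R} + simplicity:
1 of 15 · R · max L −∞ · min R 0 -> -1
2 of 15 · RR · max L −∞ · min R -1 -> -2
3 of 15 · RRR · max L −∞ · min R -2 -> -3
4 of 15 · RRRR · max L −∞ · min R -3 -> -4
5 of 15 · RRRRR · max L −∞ · min R -4 -> -5
6 of 15 · RRRRRR · max L −∞ · min R -5 -> -6
7 of 15 · RRRRRRB · max L -6 · min R -5 -> -11/2
8 of 15 · RRRRRRBB · max L -11/2 · min R -5 -> -21/4
9 of 15 · RRRRRRBBR · max L -11/2 · min R -21/4 -> -43/8
10 of 15 · RRRRRRBBRR · max L -11/2 · min R -43/8 -> -87/16
11 of 15 · RRRRRRBBRRR · max L -11/2 · min R -87/16 -> -175/32
12 of 15 · RRRRRRBBRRRR · max L -11/2 · min R -175/32 -> -351/64
13 of 15 · RRRRRRBBRRRRR · max L -11/2 · min R -351/64 -> -703/128
14 of 15 · RRRRRRBBRRRRRB · max L -703/128 · min R -351/64 -> -1405/256
15 of 15 · RRRRRRBBRRRRRBR · max L -703/128 · min R -1405/256 -> -2811/512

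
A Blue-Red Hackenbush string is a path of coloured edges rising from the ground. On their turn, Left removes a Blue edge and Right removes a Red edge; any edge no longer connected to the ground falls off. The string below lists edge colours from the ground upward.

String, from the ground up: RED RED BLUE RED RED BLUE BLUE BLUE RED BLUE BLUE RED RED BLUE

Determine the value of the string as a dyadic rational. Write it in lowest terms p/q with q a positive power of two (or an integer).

edge 1 of 14 (RED): { · | 0 } => -1
edge 2 of 14 (RED): { · | -1; 0 } => -2
edge 3 of 14 (BLUE): { -2 | -1; 0 } => -3/2
edge 4 of 14 (RED): { -2 | -3/2; -1; 0 } => -7/4
edge 5 of 14 (RED): { -2 | -7/4; -3/2; -1; 0 } => -15/8
edge 6 of 14 (BLUE): { -2; -15/8 | -7/4; -3/2; -1; 0 } => -29/16
edge 7 of 14 (BLUE): { -2; -15/8; -29/16 | -7/4; -3/2; -1; 0 } => -57/32
edge 8 of 14 (BLUE): { -2; -15/8; -29/16; -57/32 | -7/4; -3/2; -1; 0 } => -113/64
edge 9 of 14 (RED): { -2; -15/8; -29/16; -57/32 | -113/64; -7/4; -3/2; -1; 0 } => -227/128
edge 10 of 14 (BLUE): { -2; -15/8; -29/16; -57/32; -227/128 | -113/64; -7/4; -3/2; -1; 0 } => -453/256
edge 11 of 14 (BLUE): { -2; -15/8; -29/16; -57/32; -227/128; -453/256 | -113/64; -7/4; -3/2; -1; 0 } => -905/512
edge 12 of 14 (RED): { -2; -15/8; -29/16; -57/32; -227/128; -453/256 | -905/512; -113/64; -7/4; -3/2; -1; 0 } => -1811/1024
edge 13 of 14 (RED): { -2; -15/8; -29/16; -57/32; -227/128; -453/256 | -1811/1024; -905/512; -113/64; -7/4; -3/2; -1; 0 } => -3623/2048
edge 14 of 14 (BLUE): { -2; -15/8; -29/16; -57/32; -227/128; -453/256; -3623/2048 | -1811/1024; -905/512; -113/64; -7/4; -3/2; -1; 0 } => -7245/4096

-7245/4096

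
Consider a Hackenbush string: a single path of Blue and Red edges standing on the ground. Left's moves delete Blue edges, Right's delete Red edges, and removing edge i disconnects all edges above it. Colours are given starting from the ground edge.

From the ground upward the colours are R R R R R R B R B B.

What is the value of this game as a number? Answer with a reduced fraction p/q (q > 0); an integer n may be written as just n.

step 1: add R to get R; options L={ (no moves) } R={ 0 } → -1
step 2: add R to get RR; options L={ (no moves) } R={ -1, 0 } → -2
step 3: add R to get RRR; options L={ (no moves) } R={ -2, -1, 0 } → -3
step 4: add R to get RRRR; options L={ (no moves) } R={ -3, -2, -1, 0 } → -4
step 5: add R to get RRRRR; options L={ (no moves) } R={ -4, -3, -2, -1, 0 } → -5
step 6: add R to get RRRRRR; options L={ (no moves) } R={ -5, -4, -3, -2, -1, 0 } → -6
step 7: add B to get RRRRRRB; options L={ -6 } R={ -5, -4, -3, -2, -1, 0 } → -11/2
step 8: add R to get RRRRRRBR; options L={ -6 } R={ -11/2, -5, -4, -3, -2, -1, 0 } → -23/4
step 9: add B to get RRRRRRBRB; options L={ -6, -23/4 } R={ -11/2, -5, -4, -3, -2, -1, 0 } → -45/8
step 10: add B to get RRRRRRBRBB; options L={ -6, -23/4, -45/8 } R={ -11/2, -5, -4, -3, -2, -1, 0 } → -89/16

-89/16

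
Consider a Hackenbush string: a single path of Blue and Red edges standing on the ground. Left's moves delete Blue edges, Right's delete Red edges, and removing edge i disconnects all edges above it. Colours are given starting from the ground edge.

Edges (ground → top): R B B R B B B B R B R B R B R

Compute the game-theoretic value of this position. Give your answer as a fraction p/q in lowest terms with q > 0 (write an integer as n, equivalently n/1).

Recurse on prefixes of the 15-edge string R B B R B B B B R B R B R B R:
edge 1 of 15 (R): { (no moves) | 0 } -> -1
edge 2 of 15 (B): { -1 | 0 } -> -1/2
edge 3 of 15 (B): { -1,-1/2 | 0 } -> -1/4
edge 4 of 15 (R): { -1,-1/2 | -1/4,0 } -> -3/8
edge 5 of 15 (B): { -1,-1/2,-3/8 | -1/4,0 } -> -5/16
edge 6 of 15 (B): { -1,-1/2,-3/8,-5/16 | -1/4,0 } -> -9/32
edge 7 of 15 (B): { -1,-1/2,-3/8,-5/16,-9/32 | -1/4,0 } -> -17/64
edge 8 of 15 (B): { -1,-1/2,-3/8,-5/16,-9/32,-17/64 | -1/4,0 } -> -33/128
edge 9 of 15 (R): { -1,-1/2,-3/8,-5/16,-9/32,-17/64 | -33/128,-1/4,0 } -> -67/256
edge 10 of 15 (B): { -1,-1/2,-3/8,-5/16,-9/32,-17/64,-67/256 | -33/128,-1/4,0 } -> -133/512
edge 11 of 15 (R): { -1,-1/2,-3/8,-5/16,-9/32,-17/64,-67/256 | -133/512,-33/128,-1/4,0 } -> -267/1024
edge 12 of 15 (B): { -1,-1/2,-3/8,-5/16,-9/32,-17/64,-67/256,-267/1024 | -133/512,-33/128,-1/4,0 } -> -533/2048
edge 13 of 15 (R): { -1,-1/2,-3/8,-5/16,-9/32,-17/64,-67/256,-267/1024 | -533/2048,-133/512,-33/128,-1/4,0 } -> -1067/4096
edge 14 of 15 (B): { -1,-1/2,-3/8,-5/16,-9/32,-17/64,-67/256,-267/1024,-1067/4096 | -533/2048,-133/512,-33/128,-1/4,0 } -> -2133/8192
edge 15 of 15 (R): { -1,-1/2,-3/8,-5/16,-9/32,-17/64,-67/256,-267/1024,-1067/4096 | -2133/8192,-533/2048,-133/512,-33/128,-1/4,0 } -> -4267/16384

-4267/16384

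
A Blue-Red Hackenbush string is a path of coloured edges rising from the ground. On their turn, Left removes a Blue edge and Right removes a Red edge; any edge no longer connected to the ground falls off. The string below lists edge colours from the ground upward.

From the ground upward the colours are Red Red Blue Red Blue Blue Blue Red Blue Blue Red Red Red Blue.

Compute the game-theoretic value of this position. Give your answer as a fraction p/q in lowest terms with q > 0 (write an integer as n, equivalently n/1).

-6301/4096

1 of 14 · R · max L −∞ · min R 0 = -1
2 of 14 · RR · max L −∞ · min R -1 = -2
3 of 14 · RRB · max L -2 · min R -1 = -3/2
4 of 14 · RRBR · max L -2 · min R -3/2 = -7/4
5 of 14 · RRBRB · max L -7/4 · min R -3/2 = -13/8
6 of 14 · RRBRBB · max L -13/8 · min R -3/2 = -25/16
7 of 14 · RRBRBBB · max L -25/16 · min R -3/2 = -49/32
8 of 14 · RRBRBBBR · max L -25/16 · min R -49/32 = -99/64
9 of 14 · RRBRBBBRB · max L -99/64 · min R -49/32 = -197/128
10 of 14 · RRBRBBBRBB · max L -197/128 · min R -49/32 = -393/256
11 of 14 · RRBRBBBRBBR · max L -197/128 · min R -393/256 = -787/512
12 of 14 · RRBRBBBRBBRR · max L -197/128 · min R -787/512 = -1575/1024
13 of 14 · RRBRBBBRBBRRR · max L -197/128 · min R -1575/1024 = -3151/2048
14 of 14 · RRBRBBBRBBRRRB · max L -3151/2048 · min R -1575/1024 = -6301/4096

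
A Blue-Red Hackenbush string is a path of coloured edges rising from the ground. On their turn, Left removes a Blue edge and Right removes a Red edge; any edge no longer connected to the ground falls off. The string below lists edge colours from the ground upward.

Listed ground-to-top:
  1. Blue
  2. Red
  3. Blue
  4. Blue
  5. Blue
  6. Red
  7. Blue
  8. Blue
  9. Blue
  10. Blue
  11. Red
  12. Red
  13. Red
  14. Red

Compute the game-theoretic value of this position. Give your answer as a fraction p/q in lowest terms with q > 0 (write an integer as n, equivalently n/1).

7649/8192

Prefix values for Blue Red Blue Blue Blue Red Blue Blue Blue Blue Red Red Red Red via {L|R} + simplicity:
G(B) = { 0 | (no moves) } = 1
G(BR) = { 0 | 1 } = 1/2
G(BRB) = { 0, 1/2 | 1 } = 3/4
G(BRBB) = { 0, 1/2, 3/4 | 1 } = 7/8
G(BRBBB) = { 0, 1/2, 3/4, 7/8 | 1 } = 15/16
G(BRBBBR) = { 0, 1/2, 3/4, 7/8 | 15/16, 1 } = 29/32
G(BRBBBRB) = { 0, 1/2, 3/4, 7/8, 29/32 | 15/16, 1 } = 59/64
G(BRBBBRBB) = { 0, 1/2, 3/4, 7/8, 29/32, 59/64 | 15/16, 1 } = 119/128
G(BRBBBRBBB) = { 0, 1/2, 3/4, 7/8, 29/32, 59/64, 119/128 | 15/16, 1 } = 239/256
G(BRBBBRBBBB) = { 0, 1/2, 3/4, 7/8, 29/32, 59/64, 119/128, 239/256 | 15/16, 1 } = 479/512
G(BRBBBRBBBBR) = { 0, 1/2, 3/4, 7/8, 29/32, 59/64, 119/128, 239/256 | 479/512, 15/16, 1 } = 957/1024
G(BRBBBRBBBBRR) = { 0, 1/2, 3/4, 7/8, 29/32, 59/64, 119/128, 239/256 | 957/1024, 479/512, 15/16, 1 } = 1913/2048
G(BRBBBRBBBBRRR) = { 0, 1/2, 3/4, 7/8, 29/32, 59/64, 119/128, 239/256 | 1913/2048, 957/1024, 479/512, 15/16, 1 } = 3825/4096
G(BRBBBRBBBBRRRR) = { 0, 1/2, 3/4, 7/8, 29/32, 59/64, 119/128, 239/256 | 3825/4096, 1913/2048, 957/1024, 479/512, 15/16, 1 } = 7649/8192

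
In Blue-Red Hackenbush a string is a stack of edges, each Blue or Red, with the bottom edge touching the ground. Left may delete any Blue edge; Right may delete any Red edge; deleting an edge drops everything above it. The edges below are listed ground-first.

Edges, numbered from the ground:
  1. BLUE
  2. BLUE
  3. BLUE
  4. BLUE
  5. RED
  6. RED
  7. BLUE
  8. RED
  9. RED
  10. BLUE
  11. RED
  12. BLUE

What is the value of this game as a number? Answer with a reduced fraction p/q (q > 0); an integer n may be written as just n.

edge 1 of 12 (BLUE): { 0 | — } -> 1
edge 2 of 12 (BLUE): { 0,1 | — } -> 2
edge 3 of 12 (BLUE): { 0,1,2 | — } -> 3
edge 4 of 12 (BLUE): { 0,1,2,3 | — } -> 4
edge 5 of 12 (RED): { 0,1,2,3 | 4 } -> 7/2
edge 6 of 12 (RED): { 0,1,2,3 | 7/2,4 } -> 13/4
edge 7 of 12 (BLUE): { 0,1,2,3,13/4 | 7/2,4 } -> 27/8
edge 8 of 12 (RED): { 0,1,2,3,13/4 | 27/8,7/2,4 } -> 53/16
edge 9 of 12 (RED): { 0,1,2,3,13/4 | 53/16,27/8,7/2,4 } -> 105/32
edge 10 of 12 (BLUE): { 0,1,2,3,13/4,105/32 | 53/16,27/8,7/2,4 } -> 211/64
edge 11 of 12 (RED): { 0,1,2,3,13/4,105/32 | 211/64,53/16,27/8,7/2,4 } -> 421/128
edge 12 of 12 (BLUE): { 0,1,2,3,13/4,105/32,421/128 | 211/64,53/16,27/8,7/2,4 } -> 843/256

843/256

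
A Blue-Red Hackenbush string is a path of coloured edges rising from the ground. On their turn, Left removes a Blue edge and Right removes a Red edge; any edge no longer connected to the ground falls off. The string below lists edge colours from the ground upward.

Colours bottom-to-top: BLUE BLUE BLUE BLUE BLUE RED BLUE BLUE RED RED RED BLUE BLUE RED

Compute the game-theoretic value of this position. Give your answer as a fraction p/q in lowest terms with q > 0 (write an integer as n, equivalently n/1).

edge 1 of 14 (BLUE): { 0 | — } → 1
edge 2 of 14 (BLUE): { 0 1 | — } → 2
edge 3 of 14 (BLUE): { 0 1 2 | — } → 3
edge 4 of 14 (BLUE): { 0 1 2 3 | — } → 4
edge 5 of 14 (BLUE): { 0 1 2 3 4 | — } → 5
edge 6 of 14 (RED): { 0 1 2 3 4 | 5 } → 9/2
edge 7 of 14 (BLUE): { 0 1 2 3 4 9/2 | 5 } → 19/4
edge 8 of 14 (BLUE): { 0 1 2 3 4 9/2 19/4 | 5 } → 39/8
edge 9 of 14 (RED): { 0 1 2 3 4 9/2 19/4 | 39/8 5 } → 77/16
edge 10 of 14 (RED): { 0 1 2 3 4 9/2 19/4 | 77/16 39/8 5 } → 153/32
edge 11 of 14 (RED): { 0 1 2 3 4 9/2 19/4 | 153/32 77/16 39/8 5 } → 305/64
edge 12 of 14 (BLUE): { 0 1 2 3 4 9/2 19/4 305/64 | 153/32 77/16 39/8 5 } → 611/128
edge 13 of 14 (BLUE): { 0 1 2 3 4 9/2 19/4 305/64 611/128 | 153/32 77/16 39/8 5 } → 1223/256
edge 14 of 14 (RED): { 0 1 2 3 4 9/2 19/4 305/64 611/128 | 1223/256 153/32 77/16 39/8 5 } → 2445/512

2445/512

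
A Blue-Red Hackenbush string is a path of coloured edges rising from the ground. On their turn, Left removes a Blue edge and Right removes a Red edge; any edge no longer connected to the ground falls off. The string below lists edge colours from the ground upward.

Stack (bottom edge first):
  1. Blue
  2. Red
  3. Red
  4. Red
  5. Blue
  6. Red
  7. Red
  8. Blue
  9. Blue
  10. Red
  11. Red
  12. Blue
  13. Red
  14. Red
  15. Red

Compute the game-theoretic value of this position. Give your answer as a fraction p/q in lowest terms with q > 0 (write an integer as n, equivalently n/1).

2449/16384

v_1 [B]  L=[0]  R=[none]  = 1
v_2 [BR]  L=[0]  R=[1]  = 1/2
v_3 [BRR]  L=[0]  R=[1/2,1]  = 1/4
v_4 [BRRR]  L=[0]  R=[1/4,1/2,1]  = 1/8
v_5 [BRRRB]  L=[0,1/8]  R=[1/4,1/2,1]  = 3/16
v_6 [BRRRBR]  L=[0,1/8]  R=[3/16,1/4,1/2,1]  = 5/32
v_7 [BRRRBRR]  L=[0,1/8]  R=[5/32,3/16,1/4,1/2,1]  = 9/64
v_8 [BRRRBRRB]  L=[0,1/8,9/64]  R=[5/32,3/16,1/4,1/2,1]  = 19/128
v_9 [BRRRBRRBB]  L=[0,1/8,9/64,19/128]  R=[5/32,3/16,1/4,1/2,1]  = 39/256
v_10 [BRRRBRRBBR]  L=[0,1/8,9/64,19/128]  R=[39/256,5/32,3/16,1/4,1/2,1]  = 77/512
v_11 [BRRRBRRBBRR]  L=[0,1/8,9/64,19/128]  R=[77/512,39/256,5/32,3/16,1/4,1/2,1]  = 153/1024
v_12 [BRRRBRRBBRRB]  L=[0,1/8,9/64,19/128,153/1024]  R=[77/512,39/256,5/32,3/16,1/4,1/2,1]  = 307/2048
v_13 [BRRRBRRBBRRBR]  L=[0,1/8,9/64,19/128,153/1024]  R=[307/2048,77/512,39/256,5/32,3/16,1/4,1/2,1]  = 613/4096
v_14 [BRRRBRRBBRRBRR]  L=[0,1/8,9/64,19/128,153/1024]  R=[613/4096,307/2048,77/512,39/256,5/32,3/16,1/4,1/2,1]  = 1225/8192
v_15 [BRRRBRRBBRRBRRR]  L=[0,1/8,9/64,19/128,153/1024]  R=[1225/8192,613/4096,307/2048,77/512,39/256,5/32,3/16,1/4,1/2,1]  = 2449/16384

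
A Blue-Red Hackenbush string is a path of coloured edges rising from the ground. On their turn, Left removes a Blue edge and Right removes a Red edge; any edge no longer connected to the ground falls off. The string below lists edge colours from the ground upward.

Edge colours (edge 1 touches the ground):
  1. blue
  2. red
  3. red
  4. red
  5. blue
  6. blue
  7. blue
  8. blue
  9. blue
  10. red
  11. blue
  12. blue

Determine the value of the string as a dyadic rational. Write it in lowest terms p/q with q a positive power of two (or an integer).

503/2048

Build g(s[:k]) for k = 1..12, string s = blue red red red blue blue blue blue blue red blue blue.
g(b) = { 0 | · } ⇒ 1
g(br) = { 0 | 1 } ⇒ 1/2
g(brr) = { 0 | 1/2, 1 } ⇒ 1/4
g(brrr) = { 0 | 1/4, 1/2, 1 } ⇒ 1/8
g(brrrb) = { 0, 1/8 | 1/4, 1/2, 1 } ⇒ 3/16
g(brrrbb) = { 0, 1/8, 3/16 | 1/4, 1/2, 1 } ⇒ 7/32
g(brrrbbb) = { 0, 1/8, 3/16, 7/32 | 1/4, 1/2, 1 } ⇒ 15/64
g(brrrbbbb) = { 0, 1/8, 3/16, 7/32, 15/64 | 1/4, 1/2, 1 } ⇒ 31/128
g(brrrbbbbb) = { 0, 1/8, 3/16, 7/32, 15/64, 31/128 | 1/4, 1/2, 1 } ⇒ 63/256
g(brrrbbbbbr) = { 0, 1/8, 3/16, 7/32, 15/64, 31/128 | 63/256, 1/4, 1/2, 1 } ⇒ 125/512
g(brrrbbbbbrb) = { 0, 1/8, 3/16, 7/32, 15/64, 31/128, 125/512 | 63/256, 1/4, 1/2, 1 } ⇒ 251/1024
g(brrrbbbbbrbb) = { 0, 1/8, 3/16, 7/32, 15/64, 31/128, 125/512, 251/1024 | 63/256, 1/4, 1/2, 1 } ⇒ 503/2048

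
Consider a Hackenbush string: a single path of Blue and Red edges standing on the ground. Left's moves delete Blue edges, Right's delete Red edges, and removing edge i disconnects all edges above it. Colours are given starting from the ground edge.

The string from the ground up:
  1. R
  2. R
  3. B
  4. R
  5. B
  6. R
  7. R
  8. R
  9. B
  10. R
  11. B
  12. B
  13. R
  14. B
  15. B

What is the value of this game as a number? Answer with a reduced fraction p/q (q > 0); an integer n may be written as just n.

edge 1 of 15 (R): {  | 0 } -> -1
edge 2 of 15 (R): {  | -1, 0 } -> -2
edge 3 of 15 (B): { -2 | -1, 0 } -> -3/2
edge 4 of 15 (R): { -2 | -3/2, -1, 0 } -> -7/4
edge 5 of 15 (B): { -2, -7/4 | -3/2, -1, 0 } -> -13/8
edge 6 of 15 (R): { -2, -7/4 | -13/8, -3/2, -1, 0 } -> -27/16
edge 7 of 15 (R): { -2, -7/4 | -27/16, -13/8, -3/2, -1, 0 } -> -55/32
edge 8 of 15 (R): { -2, -7/4 | -55/32, -27/16, -13/8, -3/2, -1, 0 } -> -111/64
edge 9 of 15 (B): { -2, -7/4, -111/64 | -55/32, -27/16, -13/8, -3/2, -1, 0 } -> -221/128
edge 10 of 15 (R): { -2, -7/4, -111/64 | -221/128, -55/32, -27/16, -13/8, -3/2, -1, 0 } -> -443/256
edge 11 of 15 (B): { -2, -7/4, -111/64, -443/256 | -221/128, -55/32, -27/16, -13/8, -3/2, -1, 0 } -> -885/512
edge 12 of 15 (B): { -2, -7/4, -111/64, -443/256, -885/512 | -221/128, -55/32, -27/16, -13/8, -3/2, -1, 0 } -> -1769/1024
edge 13 of 15 (R): { -2, -7/4, -111/64, -443/256, -885/512 | -1769/1024, -221/128, -55/32, -27/16, -13/8, -3/2, -1, 0 } -> -3539/2048
edge 14 of 15 (B): { -2, -7/4, -111/64, -443/256, -885/512, -3539/2048 | -1769/1024, -221/128, -55/32, -27/16, -13/8, -3/2, -1, 0 } -> -7077/4096
edge 15 of 15 (B): { -2, -7/4, -111/64, -443/256, -885/512, -3539/2048, -7077/4096 | -1769/1024, -221/128, -55/32, -27/16, -13/8, -3/2, -1, 0 } -> -14153/8192

-14153/8192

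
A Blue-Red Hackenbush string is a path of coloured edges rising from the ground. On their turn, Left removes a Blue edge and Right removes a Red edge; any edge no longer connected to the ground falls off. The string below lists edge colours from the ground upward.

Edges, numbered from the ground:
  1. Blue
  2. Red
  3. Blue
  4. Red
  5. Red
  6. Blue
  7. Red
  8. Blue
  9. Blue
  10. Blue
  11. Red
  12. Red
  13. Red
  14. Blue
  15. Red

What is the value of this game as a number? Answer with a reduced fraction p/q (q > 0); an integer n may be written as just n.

Prefix values for Blue Red Blue Red Red Blue Red Blue Blue Blue Red Red Red Blue Red via {L|R} + simplicity:
value(B) = { 0 | none } → 1
value(BR) = { 0 | 1 } → 1/2
value(BRB) = { 0, 1/2 | 1 } → 3/4
value(BRBR) = { 0, 1/2 | 3/4, 1 } → 5/8
value(BRBRR) = { 0, 1/2 | 5/8, 3/4, 1 } → 9/16
value(BRBRRB) = { 0, 1/2, 9/16 | 5/8, 3/4, 1 } → 19/32
value(BRBRRBR) = { 0, 1/2, 9/16 | 19/32, 5/8, 3/4, 1 } → 37/64
value(BRBRRBRB) = { 0, 1/2, 9/16, 37/64 | 19/32, 5/8, 3/4, 1 } → 75/128
value(BRBRRBRBB) = { 0, 1/2, 9/16, 37/64, 75/128 | 19/32, 5/8, 3/4, 1 } → 151/256
value(BRBRRBRBBB) = { 0, 1/2, 9/16, 37/64, 75/128, 151/256 | 19/32, 5/8, 3/4, 1 } → 303/512
value(BRBRRBRBBBR) = { 0, 1/2, 9/16, 37/64, 75/128, 151/256 | 303/512, 19/32, 5/8, 3/4, 1 } → 605/1024
value(BRBRRBRBBBRR) = { 0, 1/2, 9/16, 37/64, 75/128, 151/256 | 605/1024, 303/512, 19/32, 5/8, 3/4, 1 } → 1209/2048
value(BRBRRBRBBBRRR) = { 0, 1/2, 9/16, 37/64, 75/128, 151/256 | 1209/2048, 605/1024, 303/512, 19/32, 5/8, 3/4, 1 } → 2417/4096
value(BRBRRBRBBBRRRB) = { 0, 1/2, 9/16, 37/64, 75/128, 151/256, 2417/4096 | 1209/2048, 605/1024, 303/512, 19/32, 5/8, 3/4, 1 } → 4835/8192
value(BRBRRBRBBBRRRBR) = { 0, 1/2, 9/16, 37/64, 75/128, 151/256, 2417/4096 | 4835/8192, 1209/2048, 605/1024, 303/512, 19/32, 5/8, 3/4, 1 } → 9669/16384

9669/16384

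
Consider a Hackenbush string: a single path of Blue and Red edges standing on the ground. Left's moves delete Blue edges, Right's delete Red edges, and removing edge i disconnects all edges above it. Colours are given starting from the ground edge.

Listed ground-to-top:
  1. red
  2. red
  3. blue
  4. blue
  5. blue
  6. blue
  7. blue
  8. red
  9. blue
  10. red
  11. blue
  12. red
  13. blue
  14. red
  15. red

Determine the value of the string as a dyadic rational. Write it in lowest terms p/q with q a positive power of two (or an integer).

r: Left { ∅ }, Right { 0 } -> simplest -1
rr: Left { ∅ }, Right { -1,0 } -> simplest -2
rrb: Left { -2 }, Right { -1,0 } -> simplest -3/2
rrbb: Left { -2,-3/2 }, Right { -1,0 } -> simplest -5/4
rrbbb: Left { -2,-3/2,-5/4 }, Right { -1,0 } -> simplest -9/8
rrbbbb: Left { -2,-3/2,-5/4,-9/8 }, Right { -1,0 } -> simplest -17/16
rrbbbbb: Left { -2,-3/2,-5/4,-9/8,-17/16 }, Right { -1,0 } -> simplest -33/32
rrbbbbbr: Left { -2,-3/2,-5/4,-9/8,-17/16 }, Right { -33/32,-1,0 } -> simplest -67/64
rrbbbbbrb: Left { -2,-3/2,-5/4,-9/8,-17/16,-67/64 }, Right { -33/32,-1,0 } -> simplest -133/128
rrbbbbbrbr: Left { -2,-3/2,-5/4,-9/8,-17/16,-67/64 }, Right { -133/128,-33/32,-1,0 } -> simplest -267/256
rrbbbbbrbrb: Left { -2,-3/2,-5/4,-9/8,-17/16,-67/64,-267/256 }, Right { -133/128,-33/32,-1,0 } -> simplest -533/512
rrbbbbbrbrbr: Left { -2,-3/2,-5/4,-9/8,-17/16,-67/64,-267/256 }, Right { -533/512,-133/128,-33/32,-1,0 } -> simplest -1067/1024
rrbbbbbrbrbrb: Left { -2,-3/2,-5/4,-9/8,-17/16,-67/64,-267/256,-1067/1024 }, Right { -533/512,-133/128,-33/32,-1,0 } -> simplest -2133/2048
rrbbbbbrbrbrbr: Left { -2,-3/2,-5/4,-9/8,-17/16,-67/64,-267/256,-1067/1024 }, Right { -2133/2048,-533/512,-133/128,-33/32,-1,0 } -> simplest -4267/4096
rrbbbbbrbrbrbrr: Left { -2,-3/2,-5/4,-9/8,-17/16,-67/64,-267/256,-1067/1024 }, Right { -4267/4096,-2133/2048,-533/512,-133/128,-33/32,-1,0 } -> simplest -8535/8192

-8535/8192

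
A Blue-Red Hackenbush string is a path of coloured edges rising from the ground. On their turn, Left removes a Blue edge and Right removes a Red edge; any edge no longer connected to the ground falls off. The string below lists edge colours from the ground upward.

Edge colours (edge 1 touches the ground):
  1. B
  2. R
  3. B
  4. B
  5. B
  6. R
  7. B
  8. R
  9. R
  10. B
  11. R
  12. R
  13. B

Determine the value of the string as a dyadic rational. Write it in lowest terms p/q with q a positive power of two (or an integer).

Recurse on prefixes of the 13-edge string B R B B B R B R R B R R B:
v_1 [B]  L=[0]  R=[(no moves)]  gives 1
v_2 [BR]  L=[0]  R=[1]  gives 1/2
v_3 [BRB]  L=[0; 1/2]  R=[1]  gives 3/4
v_4 [BRBB]  L=[0; 1/2; 3/4]  R=[1]  gives 7/8
v_5 [BRBBB]  L=[0; 1/2; 3/4; 7/8]  R=[1]  gives 15/16
v_6 [BRBBBR]  L=[0; 1/2; 3/4; 7/8]  R=[15/16; 1]  gives 29/32
v_7 [BRBBBRB]  L=[0; 1/2; 3/4; 7/8; 29/32]  R=[15/16; 1]  gives 59/64
v_8 [BRBBBRBR]  L=[0; 1/2; 3/4; 7/8; 29/32]  R=[59/64; 15/16; 1]  gives 117/128
v_9 [BRBBBRBRR]  L=[0; 1/2; 3/4; 7/8; 29/32]  R=[117/128; 59/64; 15/16; 1]  gives 233/256
v_10 [BRBBBRBRRB]  L=[0; 1/2; 3/4; 7/8; 29/32; 233/256]  R=[117/128; 59/64; 15/16; 1]  gives 467/512
v_11 [BRBBBRBRRBR]  L=[0; 1/2; 3/4; 7/8; 29/32; 233/256]  R=[467/512; 117/128; 59/64; 15/16; 1]  gives 933/1024
v_12 [BRBBBRBRRBRR]  L=[0; 1/2; 3/4; 7/8; 29/32; 233/256]  R=[933/1024; 467/512; 117/128; 59/64; 15/16; 1]  gives 1865/2048
v_13 [BRBBBRBRRBRRB]  L=[0; 1/2; 3/4; 7/8; 29/32; 233/256; 1865/2048]  R=[933/1024; 467/512; 117/128; 59/64; 15/16; 1]  gives 3731/4096

3731/4096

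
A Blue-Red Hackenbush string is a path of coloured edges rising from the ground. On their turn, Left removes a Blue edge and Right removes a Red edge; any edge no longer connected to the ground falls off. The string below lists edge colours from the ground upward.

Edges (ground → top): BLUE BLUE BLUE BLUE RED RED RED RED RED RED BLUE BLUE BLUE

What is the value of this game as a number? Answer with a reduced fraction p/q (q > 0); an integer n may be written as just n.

1551/512

Prefix values for BLUE BLUE BLUE BLUE RED RED RED RED RED RED BLUE BLUE BLUE via {L|R} + simplicity:
G_1 [B]  L=[0]  R=[(no moves)]  → 1
G_2 [BB]  L=[0 1]  R=[(no moves)]  → 2
G_3 [BBB]  L=[0 1 2]  R=[(no moves)]  → 3
G_4 [BBBB]  L=[0 1 2 3]  R=[(no moves)]  → 4
G_5 [BBBBR]  L=[0 1 2 3]  R=[4]  → 7/2
G_6 [BBBBRR]  L=[0 1 2 3]  R=[7/2 4]  → 13/4
G_7 [BBBBRRR]  L=[0 1 2 3]  R=[13/4 7/2 4]  → 25/8
G_8 [BBBBRRRR]  L=[0 1 2 3]  R=[25/8 13/4 7/2 4]  → 49/16
G_9 [BBBBRRRRR]  L=[0 1 2 3]  R=[49/16 25/8 13/4 7/2 4]  → 97/32
G_10 [BBBBRRRRRR]  L=[0 1 2 3]  R=[97/32 49/16 25/8 13/4 7/2 4]  → 193/64
G_11 [BBBBRRRRRRB]  L=[0 1 2 3 193/64]  R=[97/32 49/16 25/8 13/4 7/2 4]  → 387/128
G_12 [BBBBRRRRRRBB]  L=[0 1 2 3 193/64 387/128]  R=[97/32 49/16 25/8 13/4 7/2 4]  → 775/256
G_13 [BBBBRRRRRRBBB]  L=[0 1 2 3 193/64 387/128 775/256]  R=[97/32 49/16 25/8 13/4 7/2 4]  → 1551/512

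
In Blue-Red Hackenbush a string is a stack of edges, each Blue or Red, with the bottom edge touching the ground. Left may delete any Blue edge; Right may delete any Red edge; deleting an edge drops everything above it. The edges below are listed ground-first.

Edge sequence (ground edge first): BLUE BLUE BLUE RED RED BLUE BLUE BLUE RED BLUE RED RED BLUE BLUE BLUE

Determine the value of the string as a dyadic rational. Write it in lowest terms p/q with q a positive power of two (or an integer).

edge 1 of 15 (BLUE): { 0 | · } so 1
edge 2 of 15 (BLUE): { 0,1 | · } so 2
edge 3 of 15 (BLUE): { 0,1,2 | · } so 3
edge 4 of 15 (RED): { 0,1,2 | 3 } so 5/2
edge 5 of 15 (RED): { 0,1,2 | 5/2,3 } so 9/4
edge 6 of 15 (BLUE): { 0,1,2,9/4 | 5/2,3 } so 19/8
edge 7 of 15 (BLUE): { 0,1,2,9/4,19/8 | 5/2,3 } so 39/16
edge 8 of 15 (BLUE): { 0,1,2,9/4,19/8,39/16 | 5/2,3 } so 79/32
edge 9 of 15 (RED): { 0,1,2,9/4,19/8,39/16 | 79/32,5/2,3 } so 157/64
edge 10 of 15 (BLUE): { 0,1,2,9/4,19/8,39/16,157/64 | 79/32,5/2,3 } so 315/128
edge 11 of 15 (RED): { 0,1,2,9/4,19/8,39/16,157/64 | 315/128,79/32,5/2,3 } so 629/256
edge 12 of 15 (RED): { 0,1,2,9/4,19/8,39/16,157/64 | 629/256,315/128,79/32,5/2,3 } so 1257/512
edge 13 of 15 (BLUE): { 0,1,2,9/4,19/8,39/16,157/64,1257/512 | 629/256,315/128,79/32,5/2,3 } so 2515/1024
edge 14 of 15 (BLUE): { 0,1,2,9/4,19/8,39/16,157/64,1257/512,2515/1024 | 629/256,315/128,79/32,5/2,3 } so 5031/2048
edge 15 of 15 (BLUE): { 0,1,2,9/4,19/8,39/16,157/64,1257/512,2515/1024,5031/2048 | 629/256,315/128,79/32,5/2,3 } so 10063/4096

10063/4096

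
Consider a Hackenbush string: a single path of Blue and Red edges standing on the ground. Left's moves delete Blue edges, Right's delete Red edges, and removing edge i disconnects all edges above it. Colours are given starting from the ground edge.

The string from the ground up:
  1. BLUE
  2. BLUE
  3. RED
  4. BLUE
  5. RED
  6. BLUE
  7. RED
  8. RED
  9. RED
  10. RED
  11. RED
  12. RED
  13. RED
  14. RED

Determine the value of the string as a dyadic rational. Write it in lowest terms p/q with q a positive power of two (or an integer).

Build val(s[:k]) for k = 1..14, string s = BLUE BLUE RED BLUE RED BLUE RED RED RED RED RED RED RED RED.
edge 1 of 14 (BLUE): { 0 | (no moves) } -> 1
edge 2 of 14 (BLUE): { 0 1 | (no moves) } -> 2
edge 3 of 14 (RED): { 0 1 | 2 } -> 3/2
edge 4 of 14 (BLUE): { 0 1 3/2 | 2 } -> 7/4
edge 5 of 14 (RED): { 0 1 3/2 | 7/4 2 } -> 13/8
edge 6 of 14 (BLUE): { 0 1 3/2 13/8 | 7/4 2 } -> 27/16
edge 7 of 14 (RED): { 0 1 3/2 13/8 | 27/16 7/4 2 } -> 53/32
edge 8 of 14 (RED): { 0 1 3/2 13/8 | 53/32 27/16 7/4 2 } -> 105/64
edge 9 of 14 (RED): { 0 1 3/2 13/8 | 105/64 53/32 27/16 7/4 2 } -> 209/128
edge 10 of 14 (RED): { 0 1 3/2 13/8 | 209/128 105/64 53/32 27/16 7/4 2 } -> 417/256
edge 11 of 14 (RED): { 0 1 3/2 13/8 | 417/256 209/128 105/64 53/32 27/16 7/4 2 } -> 833/512
edge 12 of 14 (RED): { 0 1 3/2 13/8 | 833/512 417/256 209/128 105/64 53/32 27/16 7/4 2 } -> 1665/1024
edge 13 of 14 (RED): { 0 1 3/2 13/8 | 1665/1024 833/512 417/256 209/128 105/64 53/32 27/16 7/4 2 } -> 3329/2048
edge 14 of 14 (RED): { 0 1 3/2 13/8 | 3329/2048 1665/1024 833/512 417/256 209/128 105/64 53/32 27/16 7/4 2 } -> 6657/4096

6657/4096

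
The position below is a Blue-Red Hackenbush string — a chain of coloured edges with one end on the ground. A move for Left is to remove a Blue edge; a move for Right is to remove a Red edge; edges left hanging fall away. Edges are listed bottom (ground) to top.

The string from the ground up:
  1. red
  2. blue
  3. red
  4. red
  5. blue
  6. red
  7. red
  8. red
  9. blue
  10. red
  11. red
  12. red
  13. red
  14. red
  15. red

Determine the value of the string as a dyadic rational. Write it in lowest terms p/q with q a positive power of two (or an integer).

-14207/16384

1 of 15 · r · max L −∞ · min R 0 — -1
2 of 15 · rb · max L -1 · min R 0 — -1/2
3 of 15 · rbr · max L -1 · min R -1/2 — -3/4
4 of 15 · rbrr · max L -1 · min R -3/4 — -7/8
5 of 15 · rbrrb · max L -7/8 · min R -3/4 — -13/16
6 of 15 · rbrrbr · max L -7/8 · min R -13/16 — -27/32
7 of 15 · rbrrbrr · max L -7/8 · min R -27/32 — -55/64
8 of 15 · rbrrbrrr · max L -7/8 · min R -55/64 — -111/128
9 of 15 · rbrrbrrrb · max L -111/128 · min R -55/64 — -221/256
10 of 15 · rbrrbrrrbr · max L -111/128 · min R -221/256 — -443/512
11 of 15 · rbrrbrrrbrr · max L -111/128 · min R -443/512 — -887/1024
12 of 15 · rbrrbrrrbrrr · max L -111/128 · min R -887/1024 — -1775/2048
13 of 15 · rbrrbrrrbrrrr · max L -111/128 · min R -1775/2048 — -3551/4096
14 of 15 · rbrrbrrrbrrrrr · max L -111/128 · min R -3551/4096 — -7103/8192
15 of 15 · rbrrbrrrbrrrrrr · max L -111/128 · min R -7103/8192 — -14207/16384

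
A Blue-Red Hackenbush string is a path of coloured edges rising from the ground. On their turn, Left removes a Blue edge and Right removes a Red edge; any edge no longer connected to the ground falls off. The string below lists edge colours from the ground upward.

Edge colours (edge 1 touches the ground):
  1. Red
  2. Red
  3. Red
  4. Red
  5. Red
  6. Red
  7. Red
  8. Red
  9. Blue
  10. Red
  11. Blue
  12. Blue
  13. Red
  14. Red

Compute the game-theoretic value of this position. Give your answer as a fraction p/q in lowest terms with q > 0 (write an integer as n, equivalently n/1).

step 1: add Red to get R; options L={ ∅ } R={ 0 } => -1
step 2: add Red to get RR; options L={ ∅ } R={ -1 0 } => -2
step 3: add Red to get RRR; options L={ ∅ } R={ -2 -1 0 } => -3
step 4: add Red to get RRRR; options L={ ∅ } R={ -3 -2 -1 0 } => -4
step 5: add Red to get RRRRR; options L={ ∅ } R={ -4 -3 -2 -1 0 } => -5
step 6: add Red to get RRRRRR; options L={ ∅ } R={ -5 -4 -3 -2 -1 0 } => -6
step 7: add Red to get RRRRRRR; options L={ ∅ } R={ -6 -5 -4 -3 -2 -1 0 } => -7
step 8: add Red to get RRRRRRRR; options L={ ∅ } R={ -7 -6 -5 -4 -3 -2 -1 0 } => -8
step 9: add Blue to get RRRRRRRRB; options L={ -8 } R={ -7 -6 -5 -4 -3 -2 -1 0 } => -15/2
step 10: add Red to get RRRRRRRRBR; options L={ -8 } R={ -15/2 -7 -6 -5 -4 -3 -2 -1 0 } => -31/4
step 11: add Blue to get RRRRRRRRBRB; options L={ -8 -31/4 } R={ -15/2 -7 -6 -5 -4 -3 -2 -1 0 } => -61/8
step 12: add Blue to get RRRRRRRRBRBB; options L={ -8 -31/4 -61/8 } R={ -15/2 -7 -6 -5 -4 -3 -2 -1 0 } => -121/16
step 13: add Red to get RRRRRRRRBRBBR; options L={ -8 -31/4 -61/8 } R={ -121/16 -15/2 -7 -6 -5 -4 -3 -2 -1 0 } => -243/32
step 14: add Red to get RRRRRRRRBRBBRR; options L={ -8 -31/4 -61/8 } R={ -243/32 -121/16 -15/2 -7 -6 -5 -4 -3 -2 -1 0 } => -487/64

-487/64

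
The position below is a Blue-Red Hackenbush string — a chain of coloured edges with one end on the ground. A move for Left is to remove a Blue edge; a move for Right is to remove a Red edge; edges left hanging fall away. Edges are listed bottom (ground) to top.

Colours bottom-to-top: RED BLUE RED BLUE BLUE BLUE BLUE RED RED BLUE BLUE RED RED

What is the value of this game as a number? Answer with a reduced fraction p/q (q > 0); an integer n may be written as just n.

-2151/4096

Prefix values for RED BLUE RED BLUE BLUE BLUE BLUE RED RED BLUE BLUE RED RED via {L|R} + simplicity:
1 of 13 · R · max L −∞ · min R 0 => -1
2 of 13 · RB · max L -1 · min R 0 => -1/2
3 of 13 · RBR · max L -1 · min R -1/2 => -3/4
4 of 13 · RBRB · max L -3/4 · min R -1/2 => -5/8
5 of 13 · RBRBB · max L -5/8 · min R -1/2 => -9/16
6 of 13 · RBRBBB · max L -9/16 · min R -1/2 => -17/32
7 of 13 · RBRBBBB · max L -17/32 · min R -1/2 => -33/64
8 of 13 · RBRBBBBR · max L -17/32 · min R -33/64 => -67/128
9 of 13 · RBRBBBBRR · max L -17/32 · min R -67/128 => -135/256
10 of 13 · RBRBBBBRRB · max L -135/256 · min R -67/128 => -269/512
11 of 13 · RBRBBBBRRBB · max L -269/512 · min R -67/128 => -537/1024
12 of 13 · RBRBBBBRRBBR · max L -269/512 · min R -537/1024 => -1075/2048
13 of 13 · RBRBBBBRRBBRR · max L -269/512 · min R -1075/2048 => -2151/4096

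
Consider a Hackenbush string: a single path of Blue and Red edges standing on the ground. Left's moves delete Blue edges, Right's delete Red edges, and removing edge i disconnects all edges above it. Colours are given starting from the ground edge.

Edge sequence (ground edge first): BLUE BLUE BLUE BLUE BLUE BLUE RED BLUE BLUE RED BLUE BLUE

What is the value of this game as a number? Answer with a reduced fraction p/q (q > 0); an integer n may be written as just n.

375/64

edge 1 of 12 (BLUE): { 0 | · } ⇒ 1
edge 2 of 12 (BLUE): { 0 1 | · } ⇒ 2
edge 3 of 12 (BLUE): { 0 1 2 | · } ⇒ 3
edge 4 of 12 (BLUE): { 0 1 2 3 | · } ⇒ 4
edge 5 of 12 (BLUE): { 0 1 2 3 4 | · } ⇒ 5
edge 6 of 12 (BLUE): { 0 1 2 3 4 5 | · } ⇒ 6
edge 7 of 12 (RED): { 0 1 2 3 4 5 | 6 } ⇒ 11/2
edge 8 of 12 (BLUE): { 0 1 2 3 4 5 11/2 | 6 } ⇒ 23/4
edge 9 of 12 (BLUE): { 0 1 2 3 4 5 11/2 23/4 | 6 } ⇒ 47/8
edge 10 of 12 (RED): { 0 1 2 3 4 5 11/2 23/4 | 47/8 6 } ⇒ 93/16
edge 11 of 12 (BLUE): { 0 1 2 3 4 5 11/2 23/4 93/16 | 47/8 6 } ⇒ 187/32
edge 12 of 12 (BLUE): { 0 1 2 3 4 5 11/2 23/4 93/16 187/32 | 47/8 6 } ⇒ 375/64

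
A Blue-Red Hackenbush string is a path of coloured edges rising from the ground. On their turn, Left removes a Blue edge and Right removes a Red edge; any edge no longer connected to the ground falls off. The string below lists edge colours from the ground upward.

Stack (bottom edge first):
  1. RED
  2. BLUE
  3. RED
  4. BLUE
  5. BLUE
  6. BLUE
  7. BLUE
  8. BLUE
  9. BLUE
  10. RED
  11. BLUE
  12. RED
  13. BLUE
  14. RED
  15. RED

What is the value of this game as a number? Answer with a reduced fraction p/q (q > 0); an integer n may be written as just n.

-8279/16384

Build value(s[:k]) for k = 1..15, string s = RED BLUE RED BLUE BLUE BLUE BLUE BLUE BLUE RED BLUE RED BLUE RED RED.
value_1 [R]  L=[]  R=[0]  gives -1
value_2 [RB]  L=[-1]  R=[0]  gives -1/2
value_3 [RBR]  L=[-1]  R=[-1/2; 0]  gives -3/4
value_4 [RBRB]  L=[-1; -3/4]  R=[-1/2; 0]  gives -5/8
value_5 [RBRBB]  L=[-1; -3/4; -5/8]  R=[-1/2; 0]  gives -9/16
value_6 [RBRBBB]  L=[-1; -3/4; -5/8; -9/16]  R=[-1/2; 0]  gives -17/32
value_7 [RBRBBBB]  L=[-1; -3/4; -5/8; -9/16; -17/32]  R=[-1/2; 0]  gives -33/64
value_8 [RBRBBBBB]  L=[-1; -3/4; -5/8; -9/16; -17/32; -33/64]  R=[-1/2; 0]  gives -65/128
value_9 [RBRBBBBBB]  L=[-1; -3/4; -5/8; -9/16; -17/32; -33/64; -65/128]  R=[-1/2; 0]  gives -129/256
value_10 [RBRBBBBBBR]  L=[-1; -3/4; -5/8; -9/16; -17/32; -33/64; -65/128]  R=[-129/256; -1/2; 0]  gives -259/512
value_11 [RBRBBBBBBRB]  L=[-1; -3/4; -5/8; -9/16; -17/32; -33/64; -65/128; -259/512]  R=[-129/256; -1/2; 0]  gives -517/1024
value_12 [RBRBBBBBBRBR]  L=[-1; -3/4; -5/8; -9/16; -17/32; -33/64; -65/128; -259/512]  R=[-517/1024; -129/256; -1/2; 0]  gives -1035/2048
value_13 [RBRBBBBBBRBRB]  L=[-1; -3/4; -5/8; -9/16; -17/32; -33/64; -65/128; -259/512; -1035/2048]  R=[-517/1024; -129/256; -1/2; 0]  gives -2069/4096
value_14 [RBRBBBBBBRBRBR]  L=[-1; -3/4; -5/8; -9/16; -17/32; -33/64; -65/128; -259/512; -1035/2048]  R=[-2069/4096; -517/1024; -129/256; -1/2; 0]  gives -4139/8192
value_15 [RBRBBBBBBRBRBRR]  L=[-1; -3/4; -5/8; -9/16; -17/32; -33/64; -65/128; -259/512; -1035/2048]  R=[-4139/8192; -2069/4096; -517/1024; -129/256; -1/2; 0]  gives -8279/16384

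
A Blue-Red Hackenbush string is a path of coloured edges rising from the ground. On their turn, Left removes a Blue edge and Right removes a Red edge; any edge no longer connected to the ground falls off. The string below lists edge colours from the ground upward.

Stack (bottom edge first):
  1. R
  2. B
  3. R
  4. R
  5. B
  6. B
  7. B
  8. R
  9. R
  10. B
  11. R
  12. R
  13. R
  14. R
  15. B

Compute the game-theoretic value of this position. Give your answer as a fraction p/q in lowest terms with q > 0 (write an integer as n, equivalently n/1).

step 1: add R to get R; options L={ — } R={ 0 } — -1
step 2: add B to get RB; options L={ -1 } R={ 0 } — -1/2
step 3: add R to get RBR; options L={ -1 } R={ -1/2,0 } — -3/4
step 4: add R to get RBRR; options L={ -1 } R={ -3/4,-1/2,0 } — -7/8
step 5: add B to get RBRRB; options L={ -1,-7/8 } R={ -3/4,-1/2,0 } — -13/16
step 6: add B to get RBRRBB; options L={ -1,-7/8,-13/16 } R={ -3/4,-1/2,0 } — -25/32
step 7: add B to get RBRRBBB; options L={ -1,-7/8,-13/16,-25/32 } R={ -3/4,-1/2,0 } — -49/64
step 8: add R to get RBRRBBBR; options L={ -1,-7/8,-13/16,-25/32 } R={ -49/64,-3/4,-1/2,0 } — -99/128
step 9: add R to get RBRRBBBRR; options L={ -1,-7/8,-13/16,-25/32 } R={ -99/128,-49/64,-3/4,-1/2,0 } — -199/256
step 10: add B to get RBRRBBBRRB; options L={ -1,-7/8,-13/16,-25/32,-199/256 } R={ -99/128,-49/64,-3/4,-1/2,0 } — -397/512
step 11: add R to get RBRRBBBRRBR; options L={ -1,-7/8,-13/16,-25/32,-199/256 } R={ -397/512,-99/128,-49/64,-3/4,-1/2,0 } — -795/1024
step 12: add R to get RBRRBBBRRBRR; options L={ -1,-7/8,-13/16,-25/32,-199/256 } R={ -795/1024,-397/512,-99/128,-49/64,-3/4,-1/2,0 } — -1591/2048
step 13: add R to get RBRRBBBRRBRRR; options L={ -1,-7/8,-13/16,-25/32,-199/256 } R={ -1591/2048,-795/1024,-397/512,-99/128,-49/64,-3/4,-1/2,0 } — -3183/4096
step 14: add R to get RBRRBBBRRBRRRR; options L={ -1,-7/8,-13/16,-25/32,-199/256 } R={ -3183/4096,-1591/2048,-795/1024,-397/512,-99/128,-49/64,-3/4,-1/2,0 } — -6367/8192
step 15: add B to get RBRRBBBRRBRRRRB; options L={ -1,-7/8,-13/16,-25/32,-199/256,-6367/8192 } R={ -3183/4096,-1591/2048,-795/1024,-397/512,-99/128,-49/64,-3/4,-1/2,0 } — -12733/16384

-12733/16384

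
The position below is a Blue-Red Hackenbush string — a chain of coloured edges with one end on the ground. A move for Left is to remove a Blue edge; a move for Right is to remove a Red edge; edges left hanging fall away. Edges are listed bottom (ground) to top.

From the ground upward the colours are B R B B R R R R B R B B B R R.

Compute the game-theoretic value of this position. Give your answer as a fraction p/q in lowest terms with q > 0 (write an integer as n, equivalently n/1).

edge 1 of 15 (B): { 0 | none } so 1
edge 2 of 15 (R): { 0 | 1 } so 1/2
edge 3 of 15 (B): { 0; 1/2 | 1 } so 3/4
edge 4 of 15 (B): { 0; 1/2; 3/4 | 1 } so 7/8
edge 5 of 15 (R): { 0; 1/2; 3/4 | 7/8; 1 } so 13/16
edge 6 of 15 (R): { 0; 1/2; 3/4 | 13/16; 7/8; 1 } so 25/32
edge 7 of 15 (R): { 0; 1/2; 3/4 | 25/32; 13/16; 7/8; 1 } so 49/64
edge 8 of 15 (R): { 0; 1/2; 3/4 | 49/64; 25/32; 13/16; 7/8; 1 } so 97/128
edge 9 of 15 (B): { 0; 1/2; 3/4; 97/128 | 49/64; 25/32; 13/16; 7/8; 1 } so 195/256
edge 10 of 15 (R): { 0; 1/2; 3/4; 97/128 | 195/256; 49/64; 25/32; 13/16; 7/8; 1 } so 389/512
edge 11 of 15 (B): { 0; 1/2; 3/4; 97/128; 389/512 | 195/256; 49/64; 25/32; 13/16; 7/8; 1 } so 779/1024
edge 12 of 15 (B): { 0; 1/2; 3/4; 97/128; 389/512; 779/1024 | 195/256; 49/64; 25/32; 13/16; 7/8; 1 } so 1559/2048
edge 13 of 15 (B): { 0; 1/2; 3/4; 97/128; 389/512; 779/1024; 1559/2048 | 195/256; 49/64; 25/32; 13/16; 7/8; 1 } so 3119/4096
edge 14 of 15 (R): { 0; 1/2; 3/4; 97/128; 389/512; 779/1024; 1559/2048 | 3119/4096; 195/256; 49/64; 25/32; 13/16; 7/8; 1 } so 6237/8192
edge 15 of 15 (R): { 0; 1/2; 3/4; 97/128; 389/512; 779/1024; 1559/2048 | 6237/8192; 3119/4096; 195/256; 49/64; 25/32; 13/16; 7/8; 1 } so 12473/16384

12473/16384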